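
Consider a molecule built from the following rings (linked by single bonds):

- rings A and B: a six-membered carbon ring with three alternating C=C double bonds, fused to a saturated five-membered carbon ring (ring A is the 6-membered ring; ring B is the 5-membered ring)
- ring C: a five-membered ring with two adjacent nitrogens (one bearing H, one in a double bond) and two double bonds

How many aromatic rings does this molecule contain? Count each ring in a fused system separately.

2

Ring A has a continuous p-orbital overlap around the ring; 3 ring double bonds give 6 π electrons. That satisfies 4n+2 with n=1, so ring A is aromatic (benzene ring).
Ring B has three sp³ carbons, so it is not fully conjugated — not aromatic (cyclopentane ring).
Ring C has a continuous p-orbital overlap around the ring; 2 ring double bonds (4 π electrons) plus a heteroatom lone pair (2) give 6 π electrons. Since 6 = 4n+2 (n=1), ring C is aromatic (pyrazole).
Aromatic: A, C. Total: 2.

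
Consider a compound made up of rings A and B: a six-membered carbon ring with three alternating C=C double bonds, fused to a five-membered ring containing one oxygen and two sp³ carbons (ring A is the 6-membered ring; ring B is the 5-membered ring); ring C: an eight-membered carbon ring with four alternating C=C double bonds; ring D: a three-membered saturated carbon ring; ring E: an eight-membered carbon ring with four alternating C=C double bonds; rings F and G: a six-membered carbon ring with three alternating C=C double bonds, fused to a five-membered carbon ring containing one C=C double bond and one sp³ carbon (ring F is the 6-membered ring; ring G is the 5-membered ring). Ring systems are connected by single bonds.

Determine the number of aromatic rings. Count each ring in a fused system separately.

Ring A is planar and fully conjugated; 3 ring double bonds give 6 π electrons. That satisfies 4n+2 with n=1, so ring A is aromatic (benzene ring).
Ring B has two sp³ carbons, so it is not fully conjugated — not aromatic (oxolane ring).
Ring C has only sp² ring atoms; a planar conformation would have a fully conjugated π system of 8 electrons. But 8 = 4(2), which is 4n not 4n+2, so ring C is not aromatic (cyclooctatetraene) — cyclooctatetraene distorts into a non-planar tub to avoid antiaromaticity.
Ring D has only sp³ atoms, so it is not fully conjugated — not aromatic (cyclopropane).
Ring E has only sp² ring atoms; a planar conformation would have a fully conjugated π system of 8 electrons. But 8 = 4(2), which is 4n not 4n+2, so ring E is not aromatic (cyclooctatetraene) — cyclooctatetraene distorts into a non-planar tub to avoid antiaromaticity.
Ring F is fully conjugated (every ring atom contributes a p orbital); 3 ring double bonds give 6 π electrons. That satisfies 4n+2 with n=1, so ring F is aromatic (benzene ring).
Ring G has one sp³ carbon, so it is not fully conjugated — not aromatic (cyclopentene ring).
Aromatic: A, F. Total: 2.

2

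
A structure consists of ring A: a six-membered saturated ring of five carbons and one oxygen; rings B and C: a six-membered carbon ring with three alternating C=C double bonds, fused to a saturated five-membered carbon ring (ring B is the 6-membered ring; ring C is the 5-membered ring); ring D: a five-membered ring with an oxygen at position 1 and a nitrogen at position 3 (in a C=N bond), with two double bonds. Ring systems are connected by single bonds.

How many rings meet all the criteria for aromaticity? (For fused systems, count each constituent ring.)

2

Ring A has only sp³ atoms, so it is not fully conjugated — not aromatic (tetrahydropyran).
Ring B has a continuous p-orbital overlap around the ring; 3 ring double bonds give 6 π electrons. That satisfies 4n+2 with n=1, so ring B is aromatic (benzene ring).
Ring C has three sp³ carbons, so it is not fully conjugated — not aromatic (cyclopentane ring).
Ring D is fully conjugated (every ring atom contributes a p orbital); 2 ring double bonds (4 π electrons) plus a heteroatom lone pair (2) give 6 π electrons. Since 6 = 4n+2 (n=1), ring D is aromatic (oxazole).
Aromatic: B, D. Total: 2.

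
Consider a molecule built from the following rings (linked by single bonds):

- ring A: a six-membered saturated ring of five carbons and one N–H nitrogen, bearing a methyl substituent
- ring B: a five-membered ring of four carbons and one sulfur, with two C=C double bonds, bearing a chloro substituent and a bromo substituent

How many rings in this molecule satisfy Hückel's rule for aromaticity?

1

Ring A has only sp³ atoms, so it is not fully conjugated — not aromatic (piperidine).
Ring B is fully conjugated (every ring atom contributes a p orbital); 2 ring double bonds (4 π electrons) plus a heteroatom lone pair (2) give 6 π electrons. That satisfies 4n+2 with n=1, so ring B is aromatic (thiophene).
Aromatic: B. Total: 1.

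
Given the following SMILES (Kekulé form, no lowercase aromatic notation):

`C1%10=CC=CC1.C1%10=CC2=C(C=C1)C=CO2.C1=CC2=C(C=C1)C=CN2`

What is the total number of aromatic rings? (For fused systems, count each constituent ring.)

4

The SMILES encodes a five-membered carbon ring with two conjugated C=C double bonds and one sp³ carbon; a six-membered carbon ring with three alternating C=C double bonds, fused to a five-membered ring containing one oxygen and two C=C double bonds; a six-membered carbon ring with three alternating C=C double bonds, fused to a five-membered ring containing one N–H nitrogen and two C=C double bonds.
The 5-membered ring has one sp³ carbon, so it is not fully conjugated — not aromatic (cyclopentadiene).
The fused 6/5-membered bicyclic (with one oxygen) is a single π system with 9 sp² atoms and 10 π electrons from ring double bonds plus a heteroatom lone pair. 10 = 4(2)+2, so the system is aromatic and both rings count as aromatic (benzofuran).
The fused 6/5-membered bicyclic (with one N–H) is a single π system with 9 sp² atoms and 10 π electrons from ring double bonds plus a heteroatom lone pair. 10 = 4(2)+2, so the system is aromatic and both rings count as aromatic (indole).
4 of the 5 rings are aromatic. Total: 4.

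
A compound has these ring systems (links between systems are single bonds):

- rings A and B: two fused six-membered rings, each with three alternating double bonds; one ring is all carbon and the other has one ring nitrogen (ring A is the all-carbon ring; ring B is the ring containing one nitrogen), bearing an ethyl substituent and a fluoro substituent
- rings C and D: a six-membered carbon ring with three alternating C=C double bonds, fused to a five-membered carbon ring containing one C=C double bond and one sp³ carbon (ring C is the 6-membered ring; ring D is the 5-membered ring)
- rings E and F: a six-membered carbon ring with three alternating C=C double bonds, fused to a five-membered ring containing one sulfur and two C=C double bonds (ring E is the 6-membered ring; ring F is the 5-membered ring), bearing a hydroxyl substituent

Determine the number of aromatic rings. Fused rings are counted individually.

5

Rings A and B form a fused bicyclic system (with one nitrogen) with 10 sp² atoms and 10 π electrons from ring double bonds. 10 = 4(2)+2, so the system is aromatic and both rings count as aromatic (quinoline).
Ring C is fully conjugated (every ring atom contributes a p orbital); 3 ring double bonds give 6 π electrons. 6 = 4(1)+2, so ring C is aromatic (benzene ring).
Ring D has one sp³ carbon, so it is not fully conjugated — not aromatic (cyclopentene ring).
Rings E and F form a fused bicyclic system (with one sulfur) with 9 sp² atoms and 10 π electrons from ring double bonds plus a heteroatom lone pair. 10 = 4(2)+2, so the system is aromatic and both rings count as aromatic (benzothiophene).
Aromatic: A, B, C, E, F. Total: 5.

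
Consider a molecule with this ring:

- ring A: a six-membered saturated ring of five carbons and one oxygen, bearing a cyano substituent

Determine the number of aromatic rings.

0

Ring A has only sp³ atoms, so it is not fully conjugated — not aromatic (tetrahydropyran).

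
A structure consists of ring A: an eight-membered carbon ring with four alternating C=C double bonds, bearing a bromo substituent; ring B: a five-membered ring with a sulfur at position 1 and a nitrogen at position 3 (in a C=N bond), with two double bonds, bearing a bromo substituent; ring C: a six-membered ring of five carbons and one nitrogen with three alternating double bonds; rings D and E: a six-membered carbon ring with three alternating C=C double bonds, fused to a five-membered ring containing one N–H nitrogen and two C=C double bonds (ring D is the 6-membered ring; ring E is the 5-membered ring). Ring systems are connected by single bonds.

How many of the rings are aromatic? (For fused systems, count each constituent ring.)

4

Ring A has only sp² ring atoms; a planar conformation would have a fully conjugated π system of 8 electrons. But 8 = 4(2), which is 4n not 4n+2, so ring A is not aromatic (cyclooctatetraene) — cyclooctatetraene distorts into a non-planar tub to avoid antiaromaticity.
Ring B is planar and fully conjugated; 2 ring double bonds (4 π electrons) plus a heteroatom lone pair (2) give 6 π electrons. 6 = 4(1)+2, so ring B is aromatic (thiazole).
Ring C is fully conjugated (every ring atom contributes a p orbital); 3 ring double bonds give 6 π electrons. That satisfies 4n+2 with n=1, so ring C is aromatic (pyridine).
Rings D and E form a fused bicyclic system (with one N–H) with 9 sp² atoms and 10 π electrons from ring double bonds plus a heteroatom lone pair. 10 = 4(2)+2, so the system is aromatic and both rings count as aromatic (indole).
Aromatic: B, C, D, E. Total: 4.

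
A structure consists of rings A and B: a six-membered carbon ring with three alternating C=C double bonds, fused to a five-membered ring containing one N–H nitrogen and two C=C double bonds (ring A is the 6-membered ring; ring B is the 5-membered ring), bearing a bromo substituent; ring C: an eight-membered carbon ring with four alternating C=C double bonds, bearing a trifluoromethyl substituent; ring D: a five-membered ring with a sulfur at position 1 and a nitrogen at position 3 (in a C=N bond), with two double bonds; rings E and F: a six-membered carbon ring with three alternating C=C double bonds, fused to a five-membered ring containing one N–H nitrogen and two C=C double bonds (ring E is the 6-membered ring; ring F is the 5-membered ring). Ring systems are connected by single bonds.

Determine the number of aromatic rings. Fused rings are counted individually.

5

Rings A and B form a fused bicyclic system (with one N–H) with 9 sp² atoms and 10 π electrons from ring double bonds plus a heteroatom lone pair. 10 = 4(2)+2, so the system is aromatic and both rings count as aromatic (indole).
Ring C has only sp² ring atoms; a planar conformation would have a fully conjugated π system of 8 electrons. But 8 = 4(2), which is 4n not 4n+2, so ring C is not aromatic (cyclooctatetraene) — cyclooctatetraene distorts into a non-planar tub to avoid antiaromaticity.
Ring D is planar and fully conjugated; 2 ring double bonds (4 π electrons) plus a heteroatom lone pair (2) give 6 π electrons. That satisfies 4n+2 with n=1, so ring D is aromatic (thiazole).
Rings E and F form a fused bicyclic system (with one N–H) with 9 sp² atoms and 10 π electrons from ring double bonds plus a heteroatom lone pair. 10 = 4(2)+2, so the system is aromatic and both rings count as aromatic (indole).
Aromatic: A, B, D, E, F. Total: 5.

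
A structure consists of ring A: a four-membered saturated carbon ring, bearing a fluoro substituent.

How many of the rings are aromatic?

Ring A has only sp³ atoms, so it is not fully conjugated — not aromatic (cyclobutane).

0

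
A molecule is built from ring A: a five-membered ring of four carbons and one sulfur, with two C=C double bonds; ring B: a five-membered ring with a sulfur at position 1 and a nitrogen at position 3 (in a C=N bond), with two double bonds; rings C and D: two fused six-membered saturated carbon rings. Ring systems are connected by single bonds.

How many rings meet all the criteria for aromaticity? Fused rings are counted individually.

2

Ring A has a continuous p-orbital overlap around the ring; 2 ring double bonds (4 π electrons) plus a heteroatom lone pair (2) give 6 π electrons. 6 = 4(1)+2, so ring A is aromatic (thiophene).
Ring B is fully conjugated (every ring atom contributes a p orbital); 2 ring double bonds (4 π electrons) plus a heteroatom lone pair (2) give 6 π electrons. Since 6 = 4n+2 (n=1), ring B is aromatic (thiazole).
Ring C has only sp³ atoms, so it is not fully conjugated — not aromatic (cyclohexane ring).
Ring D has only sp³ atoms, so it is not fully conjugated — not aromatic (cyclohexane ring).
Aromatic: A, B. Total: 2.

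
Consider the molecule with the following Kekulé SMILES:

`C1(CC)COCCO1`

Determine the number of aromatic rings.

The SMILES encodes a six-membered saturated ring with oxygens at positions 1 and 4.
The 6-membered ring with two oxygens (1,4) has only sp³ atoms, so it is not fully conjugated — not aromatic (1,4-dioxane).

0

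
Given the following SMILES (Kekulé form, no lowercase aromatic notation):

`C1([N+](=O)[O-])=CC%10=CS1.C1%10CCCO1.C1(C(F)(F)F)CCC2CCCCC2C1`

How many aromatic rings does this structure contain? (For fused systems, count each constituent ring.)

The SMILES encodes a five-membered ring of four carbons and one sulfur, with two C=C double bonds; a five-membered saturated ring of four carbons and one oxygen; two fused six-membered saturated carbon rings.
The 5-membered ring with one sulfur is planar and fully conjugated; 2 ring double bonds (4 π electrons) plus a heteroatom lone pair (2) give 6 π electrons. Since 6 = 4n+2 (n=1), it is aromatic (thiophene).
The 5-membered ring with one oxygen has only sp³ atoms, so it is not fully conjugated — not aromatic (tetrahydrofuran).
The 6-membered ring has only sp³ atoms, so it is not fully conjugated — not aromatic (cyclohexane ring).
The second 6-membered ring has only sp³ atoms, so it is not fully conjugated — not aromatic (cyclohexane ring).
1 of the 4 rings is aromatic. Total: 1.

1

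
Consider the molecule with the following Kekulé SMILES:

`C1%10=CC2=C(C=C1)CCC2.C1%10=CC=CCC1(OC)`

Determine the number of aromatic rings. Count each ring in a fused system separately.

The SMILES encodes a six-membered carbon ring with three alternating C=C double bonds, fused to a saturated five-membered carbon ring; a six-membered carbon ring with two conjugated C=C double bonds and two sp³ carbons.
The 6-membered ring is planar and fully conjugated; 3 ring double bonds give 6 π electrons. Since 6 = 4n+2 (n=1), it is aromatic (benzene ring).
The 5-membered ring has three sp³ carbons, so it is not fully conjugated — not aromatic (cyclopentane ring).
The second 6-membered ring has two sp³ carbons, so it is not fully conjugated — not aromatic (1,3-cyclohexadiene).
1 of the 3 rings is aromatic. Total: 1.

1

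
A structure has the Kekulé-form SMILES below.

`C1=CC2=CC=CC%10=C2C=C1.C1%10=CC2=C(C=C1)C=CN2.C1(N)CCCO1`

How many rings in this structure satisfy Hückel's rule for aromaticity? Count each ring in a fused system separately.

4

The SMILES encodes two fused six-membered carbon rings, each with three alternating C=C double bonds; a six-membered carbon ring with three alternating C=C double bonds, fused to a five-membered ring containing one N–H nitrogen and two C=C double bonds; a five-membered saturated ring of four carbons and one oxygen.
The fused 6/6-membered bicyclic is a single π system with 10 sp² atoms and 10 π electrons from ring double bonds. 10 = 4(2)+2, so the system is aromatic and both rings count as aromatic (naphthalene).
The fused 6/5-membered bicyclic (with one N–H) is a single π system with 9 sp² atoms and 10 π electrons from ring double bonds plus a heteroatom lone pair. 10 = 4(2)+2, so the system is aromatic and both rings count as aromatic (indole).
The 5-membered ring with one oxygen has only sp³ atoms, so it is not fully conjugated — not aromatic (tetrahydrofuran).
4 of the 5 rings are aromatic. Total: 4.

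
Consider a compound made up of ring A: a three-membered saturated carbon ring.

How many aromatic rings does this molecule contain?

0

Ring A has only sp³ atoms, so it is not fully conjugated — not aromatic (cyclopropane).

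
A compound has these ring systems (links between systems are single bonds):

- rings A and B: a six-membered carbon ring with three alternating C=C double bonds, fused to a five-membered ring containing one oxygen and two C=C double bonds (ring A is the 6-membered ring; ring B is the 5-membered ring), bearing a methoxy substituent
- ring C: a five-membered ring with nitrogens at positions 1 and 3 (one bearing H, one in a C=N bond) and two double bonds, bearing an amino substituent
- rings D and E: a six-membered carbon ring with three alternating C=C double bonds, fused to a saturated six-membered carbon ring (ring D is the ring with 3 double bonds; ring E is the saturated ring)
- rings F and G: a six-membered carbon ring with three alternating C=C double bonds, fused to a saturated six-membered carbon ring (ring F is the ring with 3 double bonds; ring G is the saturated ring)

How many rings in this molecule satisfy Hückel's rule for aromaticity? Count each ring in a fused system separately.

Rings A and B form a fused bicyclic system (with one oxygen) with 9 sp² atoms and 10 π electrons from ring double bonds plus a heteroatom lone pair. 10 = 4(2)+2, so the system is aromatic and both rings count as aromatic (benzofuran).
Ring C is fully conjugated (every ring atom contributes a p orbital); 2 ring double bonds (4 π electrons) plus a heteroatom lone pair (2) give 6 π electrons. 6 = 4(1)+2, so ring C is aromatic (imidazole).
Ring D is planar and fully conjugated; 3 ring double bonds give 6 π electrons. That satisfies 4n+2 with n=1, so ring D is aromatic (benzene ring).
Ring E has four sp³ carbons, so it is not fully conjugated — not aromatic (cyclohexane ring).
Ring F is fully conjugated (every ring atom contributes a p orbital); 3 ring double bonds give 6 π electrons. 6 = 4(1)+2, so ring F is aromatic (benzene ring).
Ring G has four sp³ carbons, so it is not fully conjugated — not aromatic (cyclohexane ring).
Aromatic: A, B, C, D, F. Total: 5.

5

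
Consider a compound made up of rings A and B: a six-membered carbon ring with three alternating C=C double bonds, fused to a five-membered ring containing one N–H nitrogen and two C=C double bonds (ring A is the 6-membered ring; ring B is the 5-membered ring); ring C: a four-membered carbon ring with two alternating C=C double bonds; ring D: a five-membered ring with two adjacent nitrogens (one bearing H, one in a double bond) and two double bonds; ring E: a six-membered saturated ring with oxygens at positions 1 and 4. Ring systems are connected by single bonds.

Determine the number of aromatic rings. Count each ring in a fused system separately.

Rings A and B form a fused bicyclic system (with one N–H) with 9 sp² atoms and 10 π electrons from ring double bonds plus a heteroatom lone pair. 10 = 4(2)+2, so the system is aromatic and both rings count as aromatic (indole).
Ring C has only sp² ring atoms; a planar conformation would have a fully conjugated π system of 4 electrons. But 4 = 4(1), which is 4n not 4n+2, so ring C is not aromatic (cyclobutadiene) — cyclobutadiene is antiaromatic and distorts to a rectangle.
Ring D has a continuous p-orbital overlap around the ring; 2 ring double bonds (4 π electrons) plus a heteroatom lone pair (2) give 6 π electrons. 6 = 4(1)+2, so ring D is aromatic (pyrazole).
Ring E has only sp³ atoms, so it is not fully conjugated — not aromatic (1,4-dioxane).
Aromatic: A, B, D. Total: 3.

3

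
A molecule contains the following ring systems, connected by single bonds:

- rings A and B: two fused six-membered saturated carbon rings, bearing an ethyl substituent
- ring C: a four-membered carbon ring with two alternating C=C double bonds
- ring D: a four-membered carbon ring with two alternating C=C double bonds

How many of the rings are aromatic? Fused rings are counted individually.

0

Ring A has only sp³ atoms, so it is not fully conjugated — not aromatic (cyclohexane ring).
Ring B has only sp³ atoms, so it is not fully conjugated — not aromatic (cyclohexane ring).
Ring C has only sp² ring atoms; a planar conformation would have a fully conjugated π system of 4 electrons. But 4 = 4(1), which is 4n not 4n+2, so ring C is not aromatic (cyclobutadiene) — cyclobutadiene is antiaromatic and distorts to a rectangle.
Ring D has only sp² ring atoms; a planar conformation would have a fully conjugated π system of 4 electrons. But 4 = 4(1), which is 4n not 4n+2, so ring D is not aromatic (cyclobutadiene) — cyclobutadiene is antiaromatic and distorts to a rectangle.
No ring is aromatic. Total: 0.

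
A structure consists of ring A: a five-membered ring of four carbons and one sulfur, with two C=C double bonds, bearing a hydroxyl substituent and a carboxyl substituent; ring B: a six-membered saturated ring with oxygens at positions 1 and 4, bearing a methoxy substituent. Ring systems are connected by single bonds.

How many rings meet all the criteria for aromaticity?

Ring A is fully conjugated (every ring atom contributes a p orbital); 2 ring double bonds (4 π electrons) plus a heteroatom lone pair (2) give 6 π electrons. Since 6 = 4n+2 (n=1), ring A is aromatic (thiophene).
Ring B has only sp³ atoms, so it is not fully conjugated — not aromatic (1,4-dioxane).
Aromatic: A. Total: 1.

1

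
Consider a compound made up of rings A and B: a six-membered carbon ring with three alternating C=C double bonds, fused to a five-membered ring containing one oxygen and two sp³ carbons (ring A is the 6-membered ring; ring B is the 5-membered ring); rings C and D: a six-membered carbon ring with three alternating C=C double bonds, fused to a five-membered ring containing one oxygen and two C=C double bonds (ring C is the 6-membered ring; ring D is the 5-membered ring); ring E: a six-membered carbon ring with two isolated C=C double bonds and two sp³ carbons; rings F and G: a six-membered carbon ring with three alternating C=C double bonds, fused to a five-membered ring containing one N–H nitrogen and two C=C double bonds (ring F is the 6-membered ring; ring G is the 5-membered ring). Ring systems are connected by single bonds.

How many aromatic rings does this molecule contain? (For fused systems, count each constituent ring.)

5

Ring A is fully conjugated (every ring atom contributes a p orbital); 3 ring double bonds give 6 π electrons. 6 = 4(1)+2, so ring A is aromatic (benzene ring).
Ring B has two sp³ carbons, so it is not fully conjugated — not aromatic (oxolane ring).
Rings C and D form a fused bicyclic system (with one oxygen) with 9 sp² atoms and 10 π electrons from ring double bonds plus a heteroatom lone pair. 10 = 4(2)+2, so the system is aromatic and both rings count as aromatic (benzofuran).
Ring E has two sp³ carbons, so it is not fully conjugated — not aromatic (1,4-cyclohexadiene).
Rings F and G form a fused bicyclic system (with one N–H) with 9 sp² atoms and 10 π electrons from ring double bonds plus a heteroatom lone pair. 10 = 4(2)+2, so the system is aromatic and both rings count as aromatic (indole).
Aromatic: A, C, D, F, G. Total: 5.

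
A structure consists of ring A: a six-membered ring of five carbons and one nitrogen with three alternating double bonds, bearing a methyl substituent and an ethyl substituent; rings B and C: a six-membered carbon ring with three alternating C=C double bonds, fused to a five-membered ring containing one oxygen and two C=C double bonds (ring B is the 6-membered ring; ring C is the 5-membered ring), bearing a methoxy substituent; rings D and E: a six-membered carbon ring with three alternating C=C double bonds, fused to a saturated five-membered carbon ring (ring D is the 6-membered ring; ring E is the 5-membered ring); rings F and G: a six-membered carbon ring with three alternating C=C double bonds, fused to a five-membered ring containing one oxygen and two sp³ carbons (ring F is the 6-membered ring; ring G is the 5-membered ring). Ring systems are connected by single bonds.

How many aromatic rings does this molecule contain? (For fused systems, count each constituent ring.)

Ring A is fully conjugated (every ring atom contributes a p orbital); 3 ring double bonds give 6 π electrons. Since 6 = 4n+2 (n=1), ring A is aromatic (pyridine).
Rings B and C form a fused bicyclic system (with one oxygen) with 9 sp² atoms and 10 π electrons from ring double bonds plus a heteroatom lone pair. 10 = 4(2)+2, so the system is aromatic and both rings count as aromatic (benzofuran).
Ring D is planar and fully conjugated; 3 ring double bonds give 6 π electrons. That satisfies 4n+2 with n=1, so ring D is aromatic (benzene ring).
Ring E has three sp³ carbons, so it is not fully conjugated — not aromatic (cyclopentane ring).
Ring F is planar and fully conjugated; 3 ring double bonds give 6 π electrons. 6 = 4(1)+2, so ring F is aromatic (benzene ring).
Ring G has two sp³ carbons, so it is not fully conjugated — not aromatic (oxolane ring).
Aromatic: A, B, C, D, F. Total: 5.

5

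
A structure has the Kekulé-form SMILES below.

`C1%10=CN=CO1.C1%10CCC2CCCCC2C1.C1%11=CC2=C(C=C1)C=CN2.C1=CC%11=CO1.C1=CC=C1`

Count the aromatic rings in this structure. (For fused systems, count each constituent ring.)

4

The SMILES encodes a five-membered ring with an oxygen at position 1 and a nitrogen at position 3 (in a C=N bond), with two double bonds; two fused six-membered saturated carbon rings; a six-membered carbon ring with three alternating C=C double bonds, fused to a five-membered ring containing one N–H nitrogen and two C=C double bonds; a five-membered ring of four carbons and one oxygen, with two C=C double bonds; a four-membered carbon ring with two alternating C=C double bonds.
The 5-membered ring with one oxygen and one =N– has a continuous p-orbital overlap around the ring; 2 ring double bonds (4 π electrons) plus a heteroatom lone pair (2) give 6 π electrons. That satisfies 4n+2 with n=1, so it is aromatic (oxazole).
The 6-membered ring has only sp³ atoms, so it is not fully conjugated — not aromatic (cyclohexane ring).
The second 6-membered ring has only sp³ atoms, so it is not fully conjugated — not aromatic (cyclohexane ring).
The fused 6/5-membered bicyclic (with one N–H) is a single π system with 9 sp² atoms and 10 π electrons from ring double bonds plus a heteroatom lone pair. 10 = 4(2)+2, so the system is aromatic and both rings count as aromatic (indole).
The 5-membered ring with one oxygen is planar and fully conjugated; 2 ring double bonds (4 π electrons) plus a heteroatom lone pair (2) give 6 π electrons. That satisfies 4n+2 with n=1, so it is aromatic (furan).
The 4-membered ring has only sp² ring atoms; a planar conformation would have a fully conjugated π system of 4 electrons. But 4 = 4(1), which is 4n not 4n+2, so it is not aromatic (cyclobutadiene) — cyclobutadiene is antiaromatic and distorts to a rectangle.
4 of the 7 rings are aromatic. Total: 4.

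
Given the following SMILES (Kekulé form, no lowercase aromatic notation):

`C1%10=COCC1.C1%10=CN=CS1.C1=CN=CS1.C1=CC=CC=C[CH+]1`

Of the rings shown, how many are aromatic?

The SMILES encodes a five-membered ring of four carbons and one oxygen, with one C=C double bond and two sp³ carbons; a five-membered ring with a sulfur at position 1 and a nitrogen at position 3 (in a C=N bond), with two double bonds; a five-membered ring with a sulfur at position 1 and a nitrogen at position 3 (in a C=N bond), with two double bonds; a seven-membered all-carbon ring bearing a positive charge on one carbon, with three C=C double bonds.
The 5-membered ring with one oxygen has two sp³ carbons, so it is not fully conjugated — not aromatic (2,3-dihydrofuran).
The 5-membered ring with one sulfur and one =N– is fully conjugated (every ring atom contributes a p orbital); 2 ring double bonds (4 π electrons) plus a heteroatom lone pair (2) give 6 π electrons. That satisfies 4n+2 with n=1, so it is aromatic (thiazole).
The second 5-membered ring with one sulfur and one =N– is planar and fully conjugated; 2 ring double bonds (4 π electrons) plus a heteroatom lone pair (2) give 6 π electrons. That satisfies 4n+2 with n=1, so it is aromatic (thiazole).
The 7-membered ring has a continuous p-orbital overlap around the ring; 3 ring double bonds (6 π electrons) plus the carbocation's empty p orbital (0, but keeps the ring conjugated) give 6 π electrons. That satisfies 4n+2 with n=1, so it is aromatic (tropylium cation).
3 of the 4 rings are aromatic. Total: 3.

3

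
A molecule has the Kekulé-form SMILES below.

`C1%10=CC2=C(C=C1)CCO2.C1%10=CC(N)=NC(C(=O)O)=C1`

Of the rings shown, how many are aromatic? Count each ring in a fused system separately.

The SMILES encodes a six-membered carbon ring with three alternating C=C double bonds, fused to a five-membered ring containing one oxygen and two sp³ carbons; a six-membered ring of five carbons and one nitrogen with three alternating double bonds.
The 6-membered ring is planar and fully conjugated; 3 ring double bonds give 6 π electrons. That satisfies 4n+2 with n=1, so it is aromatic (benzene ring).
The 5-membered ring with one oxygen has two sp³ carbons, so it is not fully conjugated — not aromatic (oxolane ring).
The 6-membered ring with one nitrogen is planar and fully conjugated; 3 ring double bonds give 6 π electrons. That satisfies 4n+2 with n=1, so it is aromatic (pyridine).
2 of the 3 rings are aromatic. Total: 2.

2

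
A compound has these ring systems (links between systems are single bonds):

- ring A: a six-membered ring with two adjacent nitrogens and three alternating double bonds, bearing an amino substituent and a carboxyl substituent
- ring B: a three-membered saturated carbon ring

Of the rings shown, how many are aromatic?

1

Ring A has a continuous p-orbital overlap around the ring; 3 ring double bonds give 6 π electrons. That satisfies 4n+2 with n=1, so ring A is aromatic (pyridazine).
Ring B has only sp³ atoms, so it is not fully conjugated — not aromatic (cyclopropane).
Aromatic: A. Total: 1.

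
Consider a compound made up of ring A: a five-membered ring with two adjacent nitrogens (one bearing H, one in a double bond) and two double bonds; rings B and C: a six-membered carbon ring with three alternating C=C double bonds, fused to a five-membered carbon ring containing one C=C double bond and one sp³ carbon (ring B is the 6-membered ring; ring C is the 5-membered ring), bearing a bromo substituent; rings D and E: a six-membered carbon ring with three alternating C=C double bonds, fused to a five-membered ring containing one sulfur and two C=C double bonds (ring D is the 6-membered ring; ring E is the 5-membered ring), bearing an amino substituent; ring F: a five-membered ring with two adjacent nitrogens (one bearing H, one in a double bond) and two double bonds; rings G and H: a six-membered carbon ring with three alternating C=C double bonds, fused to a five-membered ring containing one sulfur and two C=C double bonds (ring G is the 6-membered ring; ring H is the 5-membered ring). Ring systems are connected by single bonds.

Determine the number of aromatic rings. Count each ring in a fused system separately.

Ring A has a continuous p-orbital overlap around the ring; 2 ring double bonds (4 π electrons) plus a heteroatom lone pair (2) give 6 π electrons. Since 6 = 4n+2 (n=1), ring A is aromatic (pyrazole).
Ring B has a continuous p-orbital overlap around the ring; 3 ring double bonds give 6 π electrons. Since 6 = 4n+2 (n=1), ring B is aromatic (benzene ring).
Ring C has one sp³ carbon, so it is not fully conjugated — not aromatic (cyclopentene ring).
Rings D and E form a fused bicyclic system (with one sulfur) with 9 sp² atoms and 10 π electrons from ring double bonds plus a heteroatom lone pair. 10 = 4(2)+2, so the system is aromatic and both rings count as aromatic (benzothiophene).
Ring F is planar and fully conjugated; 2 ring double bonds (4 π electrons) plus a heteroatom lone pair (2) give 6 π electrons. 6 = 4(1)+2, so ring F is aromatic (pyrazole).
Rings G and H form a fused bicyclic system (with one sulfur) with 9 sp² atoms and 10 π electrons from ring double bonds plus a heteroatom lone pair. 10 = 4(2)+2, so the system is aromatic and both rings count as aromatic (benzothiophene).
Aromatic: A, B, D, E, F, G, H. Total: 7.

7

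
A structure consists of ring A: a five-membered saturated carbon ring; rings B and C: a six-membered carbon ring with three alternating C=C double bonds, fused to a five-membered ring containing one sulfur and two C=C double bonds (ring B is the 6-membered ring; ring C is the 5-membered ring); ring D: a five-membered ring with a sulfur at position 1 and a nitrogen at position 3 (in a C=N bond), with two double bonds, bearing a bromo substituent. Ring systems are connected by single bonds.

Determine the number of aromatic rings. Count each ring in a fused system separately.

Ring A has only sp³ atoms, so it is not fully conjugated — not aromatic (cyclopentane).
Rings B and C form a fused bicyclic system (with one sulfur) with 9 sp² atoms and 10 π electrons from ring double bonds plus a heteroatom lone pair. 10 = 4(2)+2, so the system is aromatic and both rings count as aromatic (benzothiophene).
Ring D is fully conjugated (every ring atom contributes a p orbital); 2 ring double bonds (4 π electrons) plus a heteroatom lone pair (2) give 6 π electrons. That satisfies 4n+2 with n=1, so ring D is aromatic (thiazole).
Aromatic: B, C, D. Total: 3.

3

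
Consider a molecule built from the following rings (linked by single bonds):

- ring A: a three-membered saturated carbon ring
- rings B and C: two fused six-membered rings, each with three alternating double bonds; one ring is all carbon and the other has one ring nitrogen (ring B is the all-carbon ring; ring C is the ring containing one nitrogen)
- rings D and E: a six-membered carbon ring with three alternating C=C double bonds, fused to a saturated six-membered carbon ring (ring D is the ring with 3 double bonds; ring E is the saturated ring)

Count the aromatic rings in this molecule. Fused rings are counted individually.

Ring A has only sp³ atoms, so it is not fully conjugated — not aromatic (cyclopropane).
Rings B and C form a fused bicyclic system (with one nitrogen) with 10 sp² atoms and 10 π electrons from ring double bonds. 10 = 4(2)+2, so the system is aromatic and both rings count as aromatic (quinoline).
Ring D is planar and fully conjugated; 3 ring double bonds give 6 π electrons. Since 6 = 4n+2 (n=1), ring D is aromatic (benzene ring).
Ring E has four sp³ carbons, so it is not fully conjugated — not aromatic (cyclohexane ring).
Aromatic: B, C, D. Total: 3.

3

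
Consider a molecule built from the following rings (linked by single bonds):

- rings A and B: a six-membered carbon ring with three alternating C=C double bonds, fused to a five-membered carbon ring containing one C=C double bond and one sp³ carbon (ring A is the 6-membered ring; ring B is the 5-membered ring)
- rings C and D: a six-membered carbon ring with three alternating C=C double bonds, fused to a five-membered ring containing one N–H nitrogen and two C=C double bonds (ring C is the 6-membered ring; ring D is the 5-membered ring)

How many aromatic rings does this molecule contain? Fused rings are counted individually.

3

Ring A is planar and fully conjugated; 3 ring double bonds give 6 π electrons. That satisfies 4n+2 with n=1, so ring A is aromatic (benzene ring).
Ring B has one sp³ carbon, so it is not fully conjugated — not aromatic (cyclopentene ring).
Rings C and D form a fused bicyclic system (with one N–H) with 9 sp² atoms and 10 π electrons from ring double bonds plus a heteroatom lone pair. 10 = 4(2)+2, so the system is aromatic and both rings count as aromatic (indole).
Aromatic: A, C, D. Total: 3.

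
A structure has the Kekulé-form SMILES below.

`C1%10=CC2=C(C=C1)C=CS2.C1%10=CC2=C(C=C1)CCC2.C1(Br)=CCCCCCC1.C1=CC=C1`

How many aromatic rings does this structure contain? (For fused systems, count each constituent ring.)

The SMILES encodes a six-membered carbon ring with three alternating C=C double bonds, fused to a five-membered ring containing one sulfur and two C=C double bonds; a six-membered carbon ring with three alternating C=C double bonds, fused to a saturated five-membered carbon ring; an eight-membered carbon ring with one C=C double bond; a four-membered carbon ring with two alternating C=C double bonds.
The fused 6/5-membered bicyclic (with one sulfur) is a single π system with 9 sp² atoms and 10 π electrons from ring double bonds plus a heteroatom lone pair. 10 = 4(2)+2, so the system is aromatic and both rings count as aromatic (benzothiophene).
The 6-membered ring has a continuous p-orbital overlap around the ring; 3 ring double bonds give 6 π electrons. Since 6 = 4n+2 (n=1), it is aromatic (benzene ring).
The 5-membered ring has three sp³ carbons, so it is not fully conjugated — not aromatic (cyclopentane ring).
The 8-membered ring has six sp³ carbons, so it is not fully conjugated — not aromatic (cyclooctene).
The 4-membered ring has only sp² ring atoms; a planar conformation would have a fully conjugated π system of 4 electrons. But 4 = 4(1), which is 4n not 4n+2, so it is not aromatic (cyclobutadiene) — cyclobutadiene is antiaromatic and distorts to a rectangle.
3 of the 6 rings are aromatic. Total: 3.

3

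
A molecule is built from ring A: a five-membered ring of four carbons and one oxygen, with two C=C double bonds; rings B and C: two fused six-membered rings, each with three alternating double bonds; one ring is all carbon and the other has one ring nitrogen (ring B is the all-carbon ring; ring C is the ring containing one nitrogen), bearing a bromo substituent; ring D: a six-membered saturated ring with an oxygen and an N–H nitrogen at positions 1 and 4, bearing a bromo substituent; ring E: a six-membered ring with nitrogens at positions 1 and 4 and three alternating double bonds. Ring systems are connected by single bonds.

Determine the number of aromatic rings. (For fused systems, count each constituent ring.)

Ring A is fully conjugated (every ring atom contributes a p orbital); 2 ring double bonds (4 π electrons) plus a heteroatom lone pair (2) give 6 π electrons. That satisfies 4n+2 with n=1, so ring A is aromatic (furan).
Rings B and C form a fused bicyclic system (with one nitrogen) with 10 sp² atoms and 10 π electrons from ring double bonds. 10 = 4(2)+2, so the system is aromatic and both rings count as aromatic (quinoline).
Ring D has only sp³ atoms, so it is not fully conjugated — not aromatic (morpholine).
Ring E has a continuous p-orbital overlap around the ring; 3 ring double bonds give 6 π electrons. 6 = 4(1)+2, so ring E is aromatic (pyrazine).
Aromatic: A, B, C, E. Total: 4.

4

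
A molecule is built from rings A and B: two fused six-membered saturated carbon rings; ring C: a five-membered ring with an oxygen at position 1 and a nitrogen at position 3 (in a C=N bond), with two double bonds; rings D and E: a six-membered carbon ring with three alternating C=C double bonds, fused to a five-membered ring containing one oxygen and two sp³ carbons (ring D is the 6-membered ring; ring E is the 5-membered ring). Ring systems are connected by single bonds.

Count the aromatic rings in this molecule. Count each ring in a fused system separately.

2

Ring A has only sp³ atoms, so it is not fully conjugated — not aromatic (cyclohexane ring).
Ring B has only sp³ atoms, so it is not fully conjugated — not aromatic (cyclohexane ring).
Ring C has a continuous p-orbital overlap around the ring; 2 ring double bonds (4 π electrons) plus a heteroatom lone pair (2) give 6 π electrons. That satisfies 4n+2 with n=1, so ring C is aromatic (oxazole).
Ring D is planar and fully conjugated; 3 ring double bonds give 6 π electrons. 6 = 4(1)+2, so ring D is aromatic (benzene ring).
Ring E has two sp³ carbons, so it is not fully conjugated — not aromatic (oxolane ring).
Aromatic: C, D. Total: 2.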